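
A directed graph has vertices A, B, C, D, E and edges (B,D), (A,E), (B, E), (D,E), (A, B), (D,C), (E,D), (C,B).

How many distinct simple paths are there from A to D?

3

A→B→D
A→B→E→D
A→E→D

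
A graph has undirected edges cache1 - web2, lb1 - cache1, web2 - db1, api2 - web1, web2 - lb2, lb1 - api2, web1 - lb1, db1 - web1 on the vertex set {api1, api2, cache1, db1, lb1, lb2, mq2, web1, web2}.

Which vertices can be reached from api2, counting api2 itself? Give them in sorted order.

Start at api2.
Its neighbours: lb1, web1.
Then their neighbours: cache1, db1.
Then next layer: web2.
Then next layer: lb2.
Nothing further is reachable.

api2, cache1, db1, lb1, lb2, web1, web2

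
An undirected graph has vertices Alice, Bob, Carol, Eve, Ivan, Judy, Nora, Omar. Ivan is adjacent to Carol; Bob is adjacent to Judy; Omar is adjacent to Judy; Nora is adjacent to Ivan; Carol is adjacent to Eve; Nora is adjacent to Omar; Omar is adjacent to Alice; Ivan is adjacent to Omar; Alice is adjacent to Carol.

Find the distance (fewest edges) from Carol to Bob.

Distance 0: Carol.
Distance 1: Alice, Eve, Ivan.
Distance 2: Nora, Omar.
Distance 3: Judy.
Distance 4: Bob — contains Bob.

4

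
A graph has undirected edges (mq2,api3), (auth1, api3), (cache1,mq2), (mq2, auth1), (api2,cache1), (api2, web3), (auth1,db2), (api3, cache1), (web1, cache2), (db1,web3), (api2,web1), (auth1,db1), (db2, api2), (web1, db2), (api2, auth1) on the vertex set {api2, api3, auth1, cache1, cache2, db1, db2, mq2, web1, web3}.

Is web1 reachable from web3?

Yes

Explore from web3.
Distance 1: reach api2, db1.
Distance 2: reach auth1, cache1, db2, web1.
Found web1.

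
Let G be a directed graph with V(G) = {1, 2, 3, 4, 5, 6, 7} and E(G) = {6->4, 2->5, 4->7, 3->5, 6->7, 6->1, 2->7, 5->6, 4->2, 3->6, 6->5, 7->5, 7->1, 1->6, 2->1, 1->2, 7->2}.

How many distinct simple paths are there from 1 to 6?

3

1→2→5→6
1→2→7→5→6
1→6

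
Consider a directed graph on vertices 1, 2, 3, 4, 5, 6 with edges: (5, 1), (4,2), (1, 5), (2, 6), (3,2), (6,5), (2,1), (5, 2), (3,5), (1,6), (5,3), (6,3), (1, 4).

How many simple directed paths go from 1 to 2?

1→4→2
1→5→2
1→5→3→2
1→6→3→2
1→6→3→5→2
1→6→5→2
1→6→5→3→2

7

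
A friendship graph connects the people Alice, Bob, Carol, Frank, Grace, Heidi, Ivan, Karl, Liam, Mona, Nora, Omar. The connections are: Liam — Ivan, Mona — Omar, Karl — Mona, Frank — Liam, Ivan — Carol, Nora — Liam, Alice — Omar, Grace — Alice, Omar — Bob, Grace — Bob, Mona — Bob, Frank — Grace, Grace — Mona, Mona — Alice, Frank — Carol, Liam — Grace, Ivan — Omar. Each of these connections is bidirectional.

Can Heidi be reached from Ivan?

Explore from Ivan.
Distance 1: reach Carol, Liam, Omar.
Distance 2: reach Alice, Bob, Frank, Grace, Mona, Nora.
Distance 3: reach Karl.
The search is exhausted without reaching Heidi; it lies in a different component.

No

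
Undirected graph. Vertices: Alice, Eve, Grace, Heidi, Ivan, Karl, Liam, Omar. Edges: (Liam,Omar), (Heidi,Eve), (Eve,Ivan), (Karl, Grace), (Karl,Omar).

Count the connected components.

From Alice: component {Alice}.
From Eve: component {Eve, Heidi, Ivan}.
From Grace: component {Grace, Karl, Liam, Omar}.
That's 3 components.

3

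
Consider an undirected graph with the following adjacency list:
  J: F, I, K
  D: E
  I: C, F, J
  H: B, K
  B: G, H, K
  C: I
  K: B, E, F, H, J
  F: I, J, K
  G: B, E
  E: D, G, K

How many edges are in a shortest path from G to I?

Distance 0: G.
Distance 1: B, E.
Distance 2: D, H, K.
Distance 3: F, J.
Distance 4: I — contains I.

4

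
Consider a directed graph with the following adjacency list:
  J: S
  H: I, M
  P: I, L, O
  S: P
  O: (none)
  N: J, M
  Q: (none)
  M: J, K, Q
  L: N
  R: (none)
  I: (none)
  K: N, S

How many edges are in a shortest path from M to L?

4

Distance 0: M.
Distance 1: J, K, Q.
Distance 2: N, S.
Distance 3: P.
Distance 4: I, L, O — contains L.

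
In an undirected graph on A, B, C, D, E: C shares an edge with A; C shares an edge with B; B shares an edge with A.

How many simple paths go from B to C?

2

B–A–C
B–C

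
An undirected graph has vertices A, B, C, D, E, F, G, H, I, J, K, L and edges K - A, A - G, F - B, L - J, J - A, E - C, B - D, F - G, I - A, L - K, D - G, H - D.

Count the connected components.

From A: component {A, B, D, F, G, H, I, J, K, L}.
From C: component {C, E}.
That's 2 components.

2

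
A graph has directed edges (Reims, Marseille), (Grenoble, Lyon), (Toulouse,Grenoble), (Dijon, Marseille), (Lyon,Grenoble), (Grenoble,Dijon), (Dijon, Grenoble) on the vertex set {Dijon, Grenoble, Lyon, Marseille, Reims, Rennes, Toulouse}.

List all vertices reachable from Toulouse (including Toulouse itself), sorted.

Start at Toulouse.
Its neighbours: Grenoble.
Then their neighbours: Dijon, Lyon.
Then next layer: Marseille.
Nothing further is reachable.

Dijon, Grenoble, Lyon, Marseille, Toulouse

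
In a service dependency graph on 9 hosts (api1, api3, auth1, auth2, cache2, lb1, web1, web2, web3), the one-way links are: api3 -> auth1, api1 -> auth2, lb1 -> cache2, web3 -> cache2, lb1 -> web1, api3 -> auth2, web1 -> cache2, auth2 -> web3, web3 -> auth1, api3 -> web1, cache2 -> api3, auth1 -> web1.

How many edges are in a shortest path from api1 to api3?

Distance 0: api1.
Distance 1: auth2.
Distance 2: web3.
Distance 3: auth1, cache2.
Distance 4: api3, web1 — contains api3.

4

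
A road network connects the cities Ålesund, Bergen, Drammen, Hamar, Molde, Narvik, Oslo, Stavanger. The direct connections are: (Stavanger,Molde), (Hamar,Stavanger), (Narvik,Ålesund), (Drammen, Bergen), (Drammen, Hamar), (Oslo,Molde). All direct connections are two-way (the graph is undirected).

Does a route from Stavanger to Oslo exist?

Explore from Stavanger.
Distance 1: reach Hamar, Molde.
Distance 2: reach Drammen, Oslo.
Found Oslo.

Yes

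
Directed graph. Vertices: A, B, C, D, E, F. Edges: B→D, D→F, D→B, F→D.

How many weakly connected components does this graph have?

From A: component {A}.
From B: component {B, D, F}.
From C: component {C}.
From E: component {E}.
That's 4 components.

4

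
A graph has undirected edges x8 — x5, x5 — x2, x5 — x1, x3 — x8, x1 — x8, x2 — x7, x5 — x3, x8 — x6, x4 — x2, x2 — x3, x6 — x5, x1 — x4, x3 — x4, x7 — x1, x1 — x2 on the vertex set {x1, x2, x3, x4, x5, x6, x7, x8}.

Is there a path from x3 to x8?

Explore from x3.
Distance 1: reach x2, x4, x5, x8.
Found x8.

Yes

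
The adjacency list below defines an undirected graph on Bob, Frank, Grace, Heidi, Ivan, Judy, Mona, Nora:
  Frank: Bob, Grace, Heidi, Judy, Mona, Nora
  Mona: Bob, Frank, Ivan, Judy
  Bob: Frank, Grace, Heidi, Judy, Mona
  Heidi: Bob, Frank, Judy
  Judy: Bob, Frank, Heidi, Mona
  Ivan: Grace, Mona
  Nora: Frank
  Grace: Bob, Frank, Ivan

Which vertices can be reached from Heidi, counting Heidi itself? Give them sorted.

Bob, Frank, Grace, Heidi, Ivan, Judy, Mona, Nora

Start at Heidi.
Its neighbours: Bob, Frank, Judy.
Then their neighbours: Grace, Mona, Nora.
Then next layer: Ivan.
Every vertex is now reached.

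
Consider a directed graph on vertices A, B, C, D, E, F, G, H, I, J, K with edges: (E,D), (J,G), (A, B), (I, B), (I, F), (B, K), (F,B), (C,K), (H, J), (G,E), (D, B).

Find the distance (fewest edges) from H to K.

6

Distance 0: H.
Distance 1: J.
Distance 2: G.
Distance 3: E.
Distance 4: D.
Distance 5: B.
Distance 6: K — contains K.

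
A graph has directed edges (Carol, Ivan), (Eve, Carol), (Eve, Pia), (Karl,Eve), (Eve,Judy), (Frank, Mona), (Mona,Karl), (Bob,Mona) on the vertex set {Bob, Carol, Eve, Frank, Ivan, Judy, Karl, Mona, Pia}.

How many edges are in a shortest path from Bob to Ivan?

5

Distance 0: Bob.
Distance 1: Mona.
Distance 2: Karl.
Distance 3: Eve.
Distance 4: Carol, Judy, Pia.
Distance 5: Ivan — contains Ivan.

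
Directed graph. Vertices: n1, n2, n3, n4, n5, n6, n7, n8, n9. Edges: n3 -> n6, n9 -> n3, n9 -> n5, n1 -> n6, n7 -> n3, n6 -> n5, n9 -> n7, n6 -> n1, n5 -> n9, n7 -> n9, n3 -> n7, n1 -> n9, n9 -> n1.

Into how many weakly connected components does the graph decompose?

From n1: component {n1, n3, n5, n6, n7, n9}.
From n2: component {n2}.
From n4: component {n4}.
From n8: component {n8}.
That's 4 components.

4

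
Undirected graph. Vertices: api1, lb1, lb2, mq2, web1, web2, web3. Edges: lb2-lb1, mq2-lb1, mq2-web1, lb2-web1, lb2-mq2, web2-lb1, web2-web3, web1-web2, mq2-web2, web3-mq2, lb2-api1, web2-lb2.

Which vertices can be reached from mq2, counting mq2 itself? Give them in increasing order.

api1, lb1, lb2, mq2, web1, web2, web3

Start at mq2.
Its neighbours: lb1, lb2, web1, web2, web3.
Then their neighbours: api1.
Every vertex is now reached.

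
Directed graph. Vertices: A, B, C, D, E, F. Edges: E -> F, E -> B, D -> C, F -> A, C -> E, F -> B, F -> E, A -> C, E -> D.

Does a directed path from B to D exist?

No

B has no outgoing edges, so nothing is reachable from it.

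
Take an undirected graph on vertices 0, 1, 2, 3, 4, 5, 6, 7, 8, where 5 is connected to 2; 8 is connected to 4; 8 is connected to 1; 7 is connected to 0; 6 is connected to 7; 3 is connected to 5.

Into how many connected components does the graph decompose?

From 0: component {0, 6, 7}.
From 1: component {1, 4, 8}.
From 2: component {2, 3, 5}.
That's 3 components.

3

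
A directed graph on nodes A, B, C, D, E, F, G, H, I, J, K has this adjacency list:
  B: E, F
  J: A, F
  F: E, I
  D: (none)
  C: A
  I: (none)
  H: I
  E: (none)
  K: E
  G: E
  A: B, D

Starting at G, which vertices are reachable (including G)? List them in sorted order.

E, G

Start at G.
Its neighbours: E.
Nothing further is reachable.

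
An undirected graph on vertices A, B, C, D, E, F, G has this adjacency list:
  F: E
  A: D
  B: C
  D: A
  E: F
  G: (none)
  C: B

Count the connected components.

4

From A: component {A, D}.
From B: component {B, C}.
From E: component {E, F}.
From G: component {G}.
That's 4 components.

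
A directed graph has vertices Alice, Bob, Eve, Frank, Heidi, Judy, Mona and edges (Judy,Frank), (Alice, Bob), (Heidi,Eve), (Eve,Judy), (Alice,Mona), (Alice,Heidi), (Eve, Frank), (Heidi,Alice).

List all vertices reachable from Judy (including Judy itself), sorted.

Start at Judy.
Its neighbours: Frank.
Nothing further is reachable.

Frank, Judy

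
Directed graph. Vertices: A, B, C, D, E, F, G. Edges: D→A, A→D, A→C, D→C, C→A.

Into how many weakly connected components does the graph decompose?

From A: component {A, C, D}.
From B: component {B}.
From E: component {E}.
From F: component {F}.
From G: component {G}.
That's 5 components.

5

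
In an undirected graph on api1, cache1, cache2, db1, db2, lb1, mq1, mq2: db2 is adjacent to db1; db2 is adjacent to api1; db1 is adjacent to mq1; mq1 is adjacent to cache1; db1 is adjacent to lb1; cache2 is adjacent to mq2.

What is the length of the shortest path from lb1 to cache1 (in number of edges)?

Distance 0: lb1.
Distance 1: db1.
Distance 2: db2, mq1.
Distance 3: api1, cache1 — contains cache1.

3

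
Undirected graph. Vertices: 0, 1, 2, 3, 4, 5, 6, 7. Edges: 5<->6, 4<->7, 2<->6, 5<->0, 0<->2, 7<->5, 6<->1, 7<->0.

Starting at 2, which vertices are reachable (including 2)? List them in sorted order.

Start at 2.
Its neighbours: 0, 6.
Then their neighbours: 1, 5, 7.
Then next layer: 4.
Nothing further is reachable.

0, 1, 2, 4, 5, 6, 7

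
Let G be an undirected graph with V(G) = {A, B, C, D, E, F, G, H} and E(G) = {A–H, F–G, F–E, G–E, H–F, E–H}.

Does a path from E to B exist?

No

Explore from E.
Distance 1: reach F, G, H.
Distance 2: reach A.
The search is exhausted without reaching B; it lies in a different component.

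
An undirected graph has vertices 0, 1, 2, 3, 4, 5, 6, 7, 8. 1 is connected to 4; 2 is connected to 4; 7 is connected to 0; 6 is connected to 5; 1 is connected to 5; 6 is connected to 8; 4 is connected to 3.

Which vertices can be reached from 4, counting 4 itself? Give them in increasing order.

Start at 4.
Its neighbours: 1, 2, 3.
Then their neighbours: 5.
Then next layer: 6.
Then next layer: 8.
Nothing further is reachable.

1, 2, 3, 4, 5, 6, 8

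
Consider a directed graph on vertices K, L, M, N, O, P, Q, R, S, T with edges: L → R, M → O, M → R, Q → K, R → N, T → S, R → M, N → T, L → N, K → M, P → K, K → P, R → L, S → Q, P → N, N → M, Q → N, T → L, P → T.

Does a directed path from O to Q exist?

No

O has no outgoing edges, so nothing is reachable from it.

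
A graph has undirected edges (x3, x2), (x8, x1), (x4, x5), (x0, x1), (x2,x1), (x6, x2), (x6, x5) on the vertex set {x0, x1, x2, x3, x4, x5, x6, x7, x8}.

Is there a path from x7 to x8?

x7 has no edges, so nothing is reachable from it.

No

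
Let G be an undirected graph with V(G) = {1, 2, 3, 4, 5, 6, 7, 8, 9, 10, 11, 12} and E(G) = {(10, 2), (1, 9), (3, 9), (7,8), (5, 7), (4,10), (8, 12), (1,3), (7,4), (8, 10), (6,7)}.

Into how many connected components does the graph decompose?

From 1: component {1, 3, 9}.
From 2: component {2, 4, 5, 6, 7, 8, 10, 12}.
From 11: component {11}.
That's 3 components.

3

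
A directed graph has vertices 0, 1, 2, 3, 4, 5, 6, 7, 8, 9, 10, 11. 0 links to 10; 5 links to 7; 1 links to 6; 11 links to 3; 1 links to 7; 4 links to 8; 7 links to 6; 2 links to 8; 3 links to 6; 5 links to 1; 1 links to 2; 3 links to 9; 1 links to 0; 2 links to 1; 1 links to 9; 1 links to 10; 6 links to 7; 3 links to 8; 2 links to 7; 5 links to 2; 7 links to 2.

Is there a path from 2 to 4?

No

Explore from 2.
Distance 1: reach 1, 7, 8.
Distance 2: reach 0, 6, 9, 10.
The search from 2 is exhausted; no directed path reaches 4.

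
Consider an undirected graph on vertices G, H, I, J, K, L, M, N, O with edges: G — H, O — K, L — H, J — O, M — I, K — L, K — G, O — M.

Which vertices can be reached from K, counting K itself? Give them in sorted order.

Start at K.
Its neighbours: G, L, O.
Then their neighbours: H, J, M.
Then next layer: I.
Nothing further is reachable.

G, H, I, J, K, L, M, O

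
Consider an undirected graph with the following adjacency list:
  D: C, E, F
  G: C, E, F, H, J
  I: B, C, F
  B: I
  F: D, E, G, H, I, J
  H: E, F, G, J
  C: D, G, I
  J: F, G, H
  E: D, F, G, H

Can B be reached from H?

Yes

Explore from H.
Distance 1: reach E, F, G, J.
Distance 2: reach C, D, I.
Distance 3: reach B.
Found B.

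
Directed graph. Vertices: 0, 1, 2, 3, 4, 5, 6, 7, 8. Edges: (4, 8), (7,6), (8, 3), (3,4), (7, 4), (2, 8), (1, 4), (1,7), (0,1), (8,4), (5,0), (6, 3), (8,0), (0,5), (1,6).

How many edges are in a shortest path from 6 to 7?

Distance 0: 6.
Distance 1: 3.
Distance 2: 4.
Distance 3: 8.
Distance 4: 0.
Distance 5: 1, 5.
Distance 6: 7 — contains 7.

6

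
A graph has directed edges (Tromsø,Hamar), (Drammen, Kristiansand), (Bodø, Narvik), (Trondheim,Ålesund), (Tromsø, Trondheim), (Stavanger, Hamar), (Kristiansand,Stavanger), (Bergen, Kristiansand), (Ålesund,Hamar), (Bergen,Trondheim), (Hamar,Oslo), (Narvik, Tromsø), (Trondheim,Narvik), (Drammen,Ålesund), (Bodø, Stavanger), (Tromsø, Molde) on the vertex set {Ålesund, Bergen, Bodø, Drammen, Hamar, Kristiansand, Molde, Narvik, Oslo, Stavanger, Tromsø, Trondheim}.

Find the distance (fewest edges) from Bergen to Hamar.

3

Distance 0: Bergen.
Distance 1: Kristiansand, Trondheim.
Distance 2: Ålesund, Narvik, Stavanger.
Distance 3: Hamar, Tromsø — contains Hamar.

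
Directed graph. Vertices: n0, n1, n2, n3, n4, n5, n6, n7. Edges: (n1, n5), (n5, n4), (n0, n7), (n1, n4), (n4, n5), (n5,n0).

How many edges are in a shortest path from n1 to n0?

Distance 0: n1.
Distance 1: n4, n5.
Distance 2: n0 — contains n0.

2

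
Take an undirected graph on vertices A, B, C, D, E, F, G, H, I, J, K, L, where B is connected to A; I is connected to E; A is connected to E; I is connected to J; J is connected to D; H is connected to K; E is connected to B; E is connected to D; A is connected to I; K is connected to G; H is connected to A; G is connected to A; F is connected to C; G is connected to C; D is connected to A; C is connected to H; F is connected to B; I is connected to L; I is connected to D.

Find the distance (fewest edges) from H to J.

Distance 0: H.
Distance 1: A, C, K.
Distance 2: B, D, E, F, G, I.
Distance 3: J, L — contains J.

3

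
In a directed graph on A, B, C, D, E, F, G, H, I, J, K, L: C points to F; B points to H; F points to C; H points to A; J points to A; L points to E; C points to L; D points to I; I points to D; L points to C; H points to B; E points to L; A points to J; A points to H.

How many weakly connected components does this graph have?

From A: component {A, B, H, J}.
From C: component {C, E, F, L}.
From D: component {D, I}.
From G: component {G}.
From K: component {K}.
That's 5 components.

5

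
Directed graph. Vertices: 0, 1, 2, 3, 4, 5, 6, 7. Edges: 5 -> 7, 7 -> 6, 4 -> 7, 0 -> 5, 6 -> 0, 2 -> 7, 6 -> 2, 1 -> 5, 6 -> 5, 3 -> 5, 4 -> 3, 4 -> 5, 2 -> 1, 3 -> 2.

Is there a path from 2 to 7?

Explore from 2.
Distance 1: reach 1, 7.
Found 7.

Yes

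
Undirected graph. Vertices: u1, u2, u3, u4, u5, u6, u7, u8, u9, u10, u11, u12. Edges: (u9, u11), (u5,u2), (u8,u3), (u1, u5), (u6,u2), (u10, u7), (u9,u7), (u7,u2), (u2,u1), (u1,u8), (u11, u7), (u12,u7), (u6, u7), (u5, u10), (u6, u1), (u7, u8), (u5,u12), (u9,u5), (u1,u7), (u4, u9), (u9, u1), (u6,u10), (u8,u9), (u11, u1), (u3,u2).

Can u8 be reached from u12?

Yes

Explore from u12.
Distance 1: reach u5, u7.
Distance 2: reach u1, u2, u6, u8, u9, u10, u11.
Found u8.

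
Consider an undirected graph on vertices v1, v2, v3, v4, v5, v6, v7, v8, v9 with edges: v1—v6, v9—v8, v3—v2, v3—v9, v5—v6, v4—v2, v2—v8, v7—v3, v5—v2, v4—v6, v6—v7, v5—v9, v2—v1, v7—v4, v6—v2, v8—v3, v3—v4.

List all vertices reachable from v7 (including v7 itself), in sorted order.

Start at v7.
Its neighbours: v3, v4, v6.
Then their neighbours: v1, v2, v5, v8, v9.
Every vertex is now reached.

v1, v2, v3, v4, v5, v6, v7, v8, v9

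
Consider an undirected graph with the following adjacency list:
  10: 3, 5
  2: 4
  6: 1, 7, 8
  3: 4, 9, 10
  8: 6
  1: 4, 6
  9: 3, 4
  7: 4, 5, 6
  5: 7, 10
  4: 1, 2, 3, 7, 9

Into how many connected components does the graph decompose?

1

From 1: component {1, 2, 3, 4, 5, 6, 7, 8, 9, 10}.
That's 1 component.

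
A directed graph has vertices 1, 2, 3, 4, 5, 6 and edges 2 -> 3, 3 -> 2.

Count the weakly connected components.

From 1: component {1}.
From 2: component {2, 3}.
From 4: component {4}.
From 5: component {5}.
From 6: component {6}.
That's 5 components.

5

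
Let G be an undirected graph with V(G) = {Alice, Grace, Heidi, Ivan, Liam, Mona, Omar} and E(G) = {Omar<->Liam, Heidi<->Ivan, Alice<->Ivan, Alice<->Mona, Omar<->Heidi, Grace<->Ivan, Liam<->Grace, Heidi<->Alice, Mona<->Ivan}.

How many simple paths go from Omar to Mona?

7

Omar–Heidi–Alice–Ivan–Mona
Omar–Heidi–Alice–Mona
Omar–Heidi–Ivan–Alice–Mona
Omar–Heidi–Ivan–Mona
Omar–Liam–Grace–Ivan–Alice–Mona
Omar–Liam–Grace–Ivan–Heidi–Alice–Mona
Omar–Liam–Grace–Ivan–Mona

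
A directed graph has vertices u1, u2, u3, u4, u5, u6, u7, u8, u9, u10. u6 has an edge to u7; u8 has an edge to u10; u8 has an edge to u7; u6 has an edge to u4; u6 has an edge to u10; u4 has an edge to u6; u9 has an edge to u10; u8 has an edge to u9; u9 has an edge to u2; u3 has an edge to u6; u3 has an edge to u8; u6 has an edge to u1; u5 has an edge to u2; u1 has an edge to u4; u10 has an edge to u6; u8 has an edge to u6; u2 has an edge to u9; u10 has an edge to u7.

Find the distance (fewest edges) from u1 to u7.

3

Distance 0: u1.
Distance 1: u4.
Distance 2: u6.
Distance 3: u7, u10 — contains u7.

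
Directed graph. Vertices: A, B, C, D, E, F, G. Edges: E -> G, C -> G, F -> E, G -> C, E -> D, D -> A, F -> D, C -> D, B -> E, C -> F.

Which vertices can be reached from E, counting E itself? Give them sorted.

Start at E.
Its neighbours: D, G.
Then their neighbours: A, C.
Then next layer: F.
Nothing further is reachable.

A, C, D, E, F, G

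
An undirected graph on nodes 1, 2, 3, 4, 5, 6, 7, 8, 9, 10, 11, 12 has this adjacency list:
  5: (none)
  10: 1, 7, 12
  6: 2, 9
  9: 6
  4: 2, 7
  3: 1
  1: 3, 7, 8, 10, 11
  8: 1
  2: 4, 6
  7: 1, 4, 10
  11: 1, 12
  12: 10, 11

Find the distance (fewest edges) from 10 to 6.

4

Distance 0: 10.
Distance 1: 1, 7, 12.
Distance 2: 3, 4, 8, 11.
Distance 3: 2.
Distance 4: 6 — contains 6.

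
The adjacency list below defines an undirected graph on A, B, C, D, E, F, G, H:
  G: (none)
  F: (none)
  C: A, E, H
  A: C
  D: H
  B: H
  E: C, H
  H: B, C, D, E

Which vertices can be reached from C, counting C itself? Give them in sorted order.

Start at C.
Its neighbours: A, E, H.
Then their neighbours: B, D.
Nothing further is reachable.

A, B, C, D, E, H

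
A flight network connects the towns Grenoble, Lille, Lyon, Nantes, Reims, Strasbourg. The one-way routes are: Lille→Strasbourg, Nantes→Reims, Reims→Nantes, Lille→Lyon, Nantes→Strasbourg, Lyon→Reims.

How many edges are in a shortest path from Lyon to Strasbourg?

Distance 0: Lyon.
Distance 1: Reims.
Distance 2: Nantes.
Distance 3: Strasbourg — contains Strasbourg.

3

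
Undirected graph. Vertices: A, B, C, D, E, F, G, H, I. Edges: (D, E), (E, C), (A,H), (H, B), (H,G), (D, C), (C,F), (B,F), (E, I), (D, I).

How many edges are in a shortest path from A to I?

6

Distance 0: A.
Distance 1: H.
Distance 2: B, G.
Distance 3: F.
Distance 4: C.
Distance 5: D, E.
Distance 6: I — contains I.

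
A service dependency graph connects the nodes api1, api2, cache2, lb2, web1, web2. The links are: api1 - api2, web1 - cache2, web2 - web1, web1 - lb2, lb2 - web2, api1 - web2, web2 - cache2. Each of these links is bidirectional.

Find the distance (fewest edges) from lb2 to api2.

3

Distance 0: lb2.
Distance 1: web1, web2.
Distance 2: api1, cache2.
Distance 3: api2 — contains api2.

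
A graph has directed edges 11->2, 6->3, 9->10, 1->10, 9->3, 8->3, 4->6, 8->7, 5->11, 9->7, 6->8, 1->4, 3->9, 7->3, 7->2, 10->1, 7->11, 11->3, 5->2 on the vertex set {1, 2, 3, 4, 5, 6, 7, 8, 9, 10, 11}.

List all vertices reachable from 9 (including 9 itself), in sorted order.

Start at 9.
Its neighbours: 3, 7, 10.
Then their neighbours: 1, 2, 11.
Then next layer: 4.
Then next layer: 6.
Then next layer: 8.
Nothing further is reachable.

1, 2, 3, 4, 6, 7, 8, 9, 10, 11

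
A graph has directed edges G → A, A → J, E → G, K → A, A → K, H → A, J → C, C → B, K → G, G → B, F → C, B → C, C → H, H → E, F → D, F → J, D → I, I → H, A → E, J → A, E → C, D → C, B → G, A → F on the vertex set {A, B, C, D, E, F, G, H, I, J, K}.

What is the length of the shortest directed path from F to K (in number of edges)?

3

Distance 0: F.
Distance 1: C, D, J.
Distance 2: A, B, H, I.
Distance 3: E, G, K — contains K.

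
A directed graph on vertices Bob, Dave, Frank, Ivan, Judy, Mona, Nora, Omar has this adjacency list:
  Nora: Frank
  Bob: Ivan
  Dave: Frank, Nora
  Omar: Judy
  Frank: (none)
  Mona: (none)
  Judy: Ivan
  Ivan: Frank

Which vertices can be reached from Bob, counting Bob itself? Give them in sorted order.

Bob, Frank, Ivan

Start at Bob.
Its neighbours: Ivan.
Then their neighbours: Frank.
Nothing further is reachable.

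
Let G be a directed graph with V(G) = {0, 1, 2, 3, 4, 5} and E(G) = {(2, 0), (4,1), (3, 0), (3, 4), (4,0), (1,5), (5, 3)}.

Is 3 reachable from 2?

No

Explore from 2.
Distance 1: reach 0.
The search from 2 is exhausted; no directed path reaches 3.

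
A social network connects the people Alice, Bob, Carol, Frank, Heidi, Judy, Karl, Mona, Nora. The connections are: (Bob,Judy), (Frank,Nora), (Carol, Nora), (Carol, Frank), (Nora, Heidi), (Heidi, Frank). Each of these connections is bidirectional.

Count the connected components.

5

From Alice: component {Alice}.
From Bob: component {Bob, Judy}.
From Carol: component {Carol, Frank, Heidi, Nora}.
From Karl: component {Karl}.
From Mona: component {Mona}.
That's 5 components.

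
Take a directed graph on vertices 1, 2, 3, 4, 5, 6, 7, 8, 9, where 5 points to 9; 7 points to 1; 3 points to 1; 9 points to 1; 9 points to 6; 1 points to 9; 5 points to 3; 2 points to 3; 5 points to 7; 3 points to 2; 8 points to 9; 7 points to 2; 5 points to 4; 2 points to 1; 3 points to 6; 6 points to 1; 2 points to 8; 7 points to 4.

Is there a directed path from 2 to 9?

Explore from 2.
Distance 1: reach 1, 3, 8.
Distance 2: reach 6, 9.
Found 9.

Yes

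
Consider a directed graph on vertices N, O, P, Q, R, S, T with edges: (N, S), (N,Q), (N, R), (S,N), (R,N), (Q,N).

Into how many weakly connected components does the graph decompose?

4

From N: component {N, Q, R, S}.
From O: component {O}.
From P: component {P}.
From T: component {T}.
That's 4 components.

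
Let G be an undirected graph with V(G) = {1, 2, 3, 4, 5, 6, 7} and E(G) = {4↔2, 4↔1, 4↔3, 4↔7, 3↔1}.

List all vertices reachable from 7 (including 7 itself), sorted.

Start at 7.
Its neighbours: 4.
Then their neighbours: 1, 2, 3.
Nothing further is reachable.

1, 2, 3, 4, 7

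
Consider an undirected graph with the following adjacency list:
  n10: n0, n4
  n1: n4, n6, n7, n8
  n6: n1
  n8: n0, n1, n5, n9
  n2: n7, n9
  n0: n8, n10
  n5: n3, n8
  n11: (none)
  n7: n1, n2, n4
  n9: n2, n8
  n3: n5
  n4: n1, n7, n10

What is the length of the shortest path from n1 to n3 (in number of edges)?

Distance 0: n1.
Distance 1: n4, n6, n7, n8.
Distance 2: n0, n2, n5, n9, n10.
Distance 3: n3 — contains n3.

3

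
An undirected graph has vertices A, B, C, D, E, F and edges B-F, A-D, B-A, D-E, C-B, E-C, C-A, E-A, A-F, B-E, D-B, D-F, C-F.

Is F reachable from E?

Yes

Explore from E.
Distance 1: reach A, B, C, D.
Distance 2: reach F.
Found F.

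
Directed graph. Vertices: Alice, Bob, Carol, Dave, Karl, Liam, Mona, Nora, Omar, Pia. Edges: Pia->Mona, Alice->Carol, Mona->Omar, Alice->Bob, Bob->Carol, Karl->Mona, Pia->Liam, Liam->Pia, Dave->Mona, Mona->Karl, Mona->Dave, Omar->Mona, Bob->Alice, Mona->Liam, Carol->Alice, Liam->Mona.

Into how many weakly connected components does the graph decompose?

From Alice: component {Alice, Bob, Carol}.
From Dave: component {Dave, Karl, Liam, Mona, Omar, Pia}.
From Nora: component {Nora}.
That's 3 components.

3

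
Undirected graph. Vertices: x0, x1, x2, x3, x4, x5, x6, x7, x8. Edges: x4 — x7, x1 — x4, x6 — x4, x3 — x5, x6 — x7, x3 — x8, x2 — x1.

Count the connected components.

From x0: component {x0}.
From x1: component {x1, x2, x4, x6, x7}.
From x3: component {x3, x5, x8}.
That's 3 components.

3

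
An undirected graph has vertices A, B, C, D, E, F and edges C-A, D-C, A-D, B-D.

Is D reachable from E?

No

E has no edges, so nothing is reachable from it.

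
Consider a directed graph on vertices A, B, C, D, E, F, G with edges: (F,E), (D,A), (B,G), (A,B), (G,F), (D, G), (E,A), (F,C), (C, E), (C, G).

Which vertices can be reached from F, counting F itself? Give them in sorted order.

A, B, C, E, F, G

Start at F.
Its neighbours: C, E.
Then their neighbours: A, G.
Then next layer: B.
Nothing further is reachable.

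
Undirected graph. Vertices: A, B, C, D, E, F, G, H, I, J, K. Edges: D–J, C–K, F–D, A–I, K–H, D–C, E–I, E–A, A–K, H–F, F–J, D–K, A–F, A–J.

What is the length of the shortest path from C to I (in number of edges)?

3

Distance 0: C.
Distance 1: D, K.
Distance 2: A, F, H, J.
Distance 3: E, I — contains I.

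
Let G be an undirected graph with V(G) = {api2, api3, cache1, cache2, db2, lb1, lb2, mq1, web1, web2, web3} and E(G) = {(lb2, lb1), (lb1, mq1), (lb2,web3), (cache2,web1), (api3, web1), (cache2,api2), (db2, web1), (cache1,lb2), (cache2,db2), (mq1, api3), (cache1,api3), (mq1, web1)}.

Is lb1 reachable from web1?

Explore from web1.
Distance 1: reach api3, cache2, db2, mq1.
Distance 2: reach api2, cache1, lb1.
Found lb1.

Yes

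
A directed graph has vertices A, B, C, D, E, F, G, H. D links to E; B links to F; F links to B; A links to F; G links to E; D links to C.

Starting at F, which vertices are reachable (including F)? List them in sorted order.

Start at F.
Its neighbours: B.
Nothing further is reachable.

B, F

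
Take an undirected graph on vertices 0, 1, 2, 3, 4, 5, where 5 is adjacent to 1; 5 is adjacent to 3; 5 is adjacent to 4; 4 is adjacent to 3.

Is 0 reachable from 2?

2 has no edges, so nothing is reachable from it.

No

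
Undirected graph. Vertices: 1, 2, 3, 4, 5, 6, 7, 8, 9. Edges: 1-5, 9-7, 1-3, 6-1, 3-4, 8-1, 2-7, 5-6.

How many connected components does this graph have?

From 1: component {1, 3, 4, 5, 6, 8}.
From 2: component {2, 7, 9}.
That's 2 components.

2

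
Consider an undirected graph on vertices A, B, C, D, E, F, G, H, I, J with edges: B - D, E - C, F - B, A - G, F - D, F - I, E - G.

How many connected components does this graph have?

4

From A: component {A, C, E, G}.
From B: component {B, D, F, I}.
From H: component {H}.
From J: component {J}.
That's 4 components.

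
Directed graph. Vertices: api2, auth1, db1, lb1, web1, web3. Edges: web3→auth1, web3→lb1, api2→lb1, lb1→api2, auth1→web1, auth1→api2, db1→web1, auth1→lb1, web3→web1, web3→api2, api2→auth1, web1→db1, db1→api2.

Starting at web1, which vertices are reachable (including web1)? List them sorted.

Start at web1.
Its neighbours: db1.
Then their neighbours: api2.
Then next layer: auth1, lb1.
Nothing further is reachable.

api2, auth1, db1, lb1, web1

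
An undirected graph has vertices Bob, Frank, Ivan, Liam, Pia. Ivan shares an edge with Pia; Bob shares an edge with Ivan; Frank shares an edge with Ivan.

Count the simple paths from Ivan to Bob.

Ivan–Bob

1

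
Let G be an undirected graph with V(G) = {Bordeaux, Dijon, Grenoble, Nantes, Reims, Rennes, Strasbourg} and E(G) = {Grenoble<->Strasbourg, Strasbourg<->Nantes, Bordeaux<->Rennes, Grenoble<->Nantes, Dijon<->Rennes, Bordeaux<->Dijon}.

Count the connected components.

3

From Bordeaux: component {Bordeaux, Dijon, Rennes}.
From Grenoble: component {Grenoble, Nantes, Strasbourg}.
From Reims: component {Reims}.
That's 3 components.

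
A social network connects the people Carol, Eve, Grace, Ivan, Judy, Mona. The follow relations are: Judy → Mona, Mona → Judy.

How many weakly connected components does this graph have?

5

From Carol: component {Carol}.
From Eve: component {Eve}.
From Grace: component {Grace}.
From Ivan: component {Ivan}.
From Judy: component {Judy, Mona}.
That's 5 components.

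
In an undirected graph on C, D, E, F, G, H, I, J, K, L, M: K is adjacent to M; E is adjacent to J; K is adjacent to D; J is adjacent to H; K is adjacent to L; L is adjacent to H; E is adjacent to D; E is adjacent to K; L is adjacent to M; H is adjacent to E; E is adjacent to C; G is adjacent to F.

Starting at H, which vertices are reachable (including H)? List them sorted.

Start at H.
Its neighbours: E, J, L.
Then their neighbours: C, D, K, M.
Nothing further is reachable.

C, D, E, H, J, K, L, M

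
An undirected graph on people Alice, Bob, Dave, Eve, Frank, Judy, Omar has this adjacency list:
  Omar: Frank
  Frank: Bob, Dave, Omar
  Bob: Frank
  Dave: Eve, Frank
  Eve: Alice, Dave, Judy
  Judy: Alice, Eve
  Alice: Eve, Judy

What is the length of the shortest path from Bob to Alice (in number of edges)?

Distance 0: Bob.
Distance 1: Frank.
Distance 2: Dave, Omar.
Distance 3: Eve.
Distance 4: Alice, Judy — contains Alice.

4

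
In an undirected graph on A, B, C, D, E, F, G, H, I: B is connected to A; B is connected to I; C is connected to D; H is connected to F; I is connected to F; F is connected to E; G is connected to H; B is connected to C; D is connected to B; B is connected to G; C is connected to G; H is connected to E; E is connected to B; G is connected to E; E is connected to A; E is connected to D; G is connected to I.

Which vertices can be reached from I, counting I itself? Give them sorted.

Start at I.
Its neighbours: B, F, G.
Then their neighbours: A, C, D, E, H.
Every vertex is now reached.

A, B, C, D, E, F, G, H, I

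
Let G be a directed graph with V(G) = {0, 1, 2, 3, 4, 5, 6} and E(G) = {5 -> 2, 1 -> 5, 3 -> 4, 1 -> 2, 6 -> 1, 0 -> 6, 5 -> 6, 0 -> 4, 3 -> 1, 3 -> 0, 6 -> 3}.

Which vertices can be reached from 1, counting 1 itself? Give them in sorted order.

Start at 1.
Its neighbours: 2, 5.
Then their neighbours: 6.
Then next layer: 3.
Then next layer: 0, 4.
Every vertex is now reached.

0, 1, 2, 3, 4, 5, 6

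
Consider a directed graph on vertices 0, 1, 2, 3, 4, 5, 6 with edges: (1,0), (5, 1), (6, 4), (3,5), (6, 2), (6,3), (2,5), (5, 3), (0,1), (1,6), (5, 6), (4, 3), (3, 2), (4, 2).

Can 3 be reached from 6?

Explore from 6.
Distance 1: reach 2, 3, 4.
Found 3.

Yes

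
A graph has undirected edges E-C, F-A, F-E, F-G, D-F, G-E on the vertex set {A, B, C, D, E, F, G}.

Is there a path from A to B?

Explore from A.
Distance 1: reach F.
Distance 2: reach D, E, G.
Distance 3: reach C.
The search is exhausted without reaching B; it lies in a different component.

No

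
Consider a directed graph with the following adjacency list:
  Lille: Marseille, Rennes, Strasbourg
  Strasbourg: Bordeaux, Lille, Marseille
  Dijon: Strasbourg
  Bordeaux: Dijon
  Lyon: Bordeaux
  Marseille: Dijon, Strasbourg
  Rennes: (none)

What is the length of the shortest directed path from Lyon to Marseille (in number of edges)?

4

Distance 0: Lyon.
Distance 1: Bordeaux.
Distance 2: Dijon.
Distance 3: Strasbourg.
Distance 4: Lille, Marseille — contains Marseille.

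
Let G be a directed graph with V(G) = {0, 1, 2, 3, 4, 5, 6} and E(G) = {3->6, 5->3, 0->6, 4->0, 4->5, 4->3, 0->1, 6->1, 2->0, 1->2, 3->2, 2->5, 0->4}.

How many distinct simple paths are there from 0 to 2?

0→1→2
0→4→3→2
0→4→3→6→1→2
0→4→5→3→2
0→4→5→3→6→1→2
0→6→1→2

6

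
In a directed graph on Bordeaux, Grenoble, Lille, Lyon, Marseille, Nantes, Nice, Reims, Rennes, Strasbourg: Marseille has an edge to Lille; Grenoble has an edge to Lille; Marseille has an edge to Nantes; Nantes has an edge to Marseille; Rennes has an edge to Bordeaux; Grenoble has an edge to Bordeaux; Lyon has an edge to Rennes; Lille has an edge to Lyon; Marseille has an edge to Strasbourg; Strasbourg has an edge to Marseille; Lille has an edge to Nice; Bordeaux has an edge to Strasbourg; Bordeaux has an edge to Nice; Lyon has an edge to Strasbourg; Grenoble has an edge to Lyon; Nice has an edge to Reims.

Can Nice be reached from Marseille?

Explore from Marseille.
Distance 1: reach Lille, Nantes, Strasbourg.
Distance 2: reach Lyon, Nice.
Found Nice.

Yes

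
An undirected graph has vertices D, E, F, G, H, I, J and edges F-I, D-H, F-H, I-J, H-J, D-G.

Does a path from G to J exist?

Yes

Explore from G.
Distance 1: reach D.
Distance 2: reach H.
Distance 3: reach F, J.
Found J.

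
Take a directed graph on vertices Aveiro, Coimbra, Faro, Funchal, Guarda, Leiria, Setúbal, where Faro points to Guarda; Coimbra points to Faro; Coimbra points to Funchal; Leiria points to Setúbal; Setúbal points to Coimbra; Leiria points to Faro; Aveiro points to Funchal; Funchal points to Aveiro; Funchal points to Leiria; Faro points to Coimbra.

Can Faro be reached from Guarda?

No

Guarda has no outgoing edges, so nothing is reachable from it.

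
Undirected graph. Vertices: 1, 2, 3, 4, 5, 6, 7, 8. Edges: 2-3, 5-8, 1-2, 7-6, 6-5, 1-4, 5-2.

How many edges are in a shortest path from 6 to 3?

Distance 0: 6.
Distance 1: 5, 7.
Distance 2: 2, 8.
Distance 3: 1, 3 — contains 3.

3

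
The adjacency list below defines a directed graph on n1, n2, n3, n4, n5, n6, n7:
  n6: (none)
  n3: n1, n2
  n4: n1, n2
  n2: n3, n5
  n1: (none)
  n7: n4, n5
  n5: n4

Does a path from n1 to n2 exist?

No

n1 has no outgoing edges, so nothing is reachable from it.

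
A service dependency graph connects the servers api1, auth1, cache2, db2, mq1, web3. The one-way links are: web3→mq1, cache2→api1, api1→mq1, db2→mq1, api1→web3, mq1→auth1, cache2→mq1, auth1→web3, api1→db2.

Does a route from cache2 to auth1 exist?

Yes

Explore from cache2.
Distance 1: reach api1, mq1.
Distance 2: reach auth1, db2, web3.
Found auth1.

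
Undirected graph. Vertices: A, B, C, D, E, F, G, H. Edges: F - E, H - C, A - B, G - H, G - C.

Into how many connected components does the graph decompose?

From A: component {A, B}.
From C: component {C, G, H}.
From D: component {D}.
From E: component {E, F}.
That's 4 components.

4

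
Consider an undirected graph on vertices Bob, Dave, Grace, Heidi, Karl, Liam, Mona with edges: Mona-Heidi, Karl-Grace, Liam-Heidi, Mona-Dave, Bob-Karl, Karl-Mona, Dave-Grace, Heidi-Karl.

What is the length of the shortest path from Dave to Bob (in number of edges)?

Distance 0: Dave.
Distance 1: Grace, Mona.
Distance 2: Heidi, Karl.
Distance 3: Bob, Liam — contains Bob.

3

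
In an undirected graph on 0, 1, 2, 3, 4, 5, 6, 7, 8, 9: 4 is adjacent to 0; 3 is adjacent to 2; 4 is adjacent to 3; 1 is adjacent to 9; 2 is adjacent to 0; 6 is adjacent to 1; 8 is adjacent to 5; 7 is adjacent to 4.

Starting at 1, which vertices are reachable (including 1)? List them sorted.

1, 6, 9

Start at 1.
Its neighbours: 6, 9.
Nothing further is reachable.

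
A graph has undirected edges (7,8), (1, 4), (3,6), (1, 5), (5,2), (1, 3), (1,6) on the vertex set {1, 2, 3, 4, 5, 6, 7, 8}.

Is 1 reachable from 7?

Explore from 7.
Distance 1: reach 8.
The search is exhausted without reaching 1; it lies in a different component.

No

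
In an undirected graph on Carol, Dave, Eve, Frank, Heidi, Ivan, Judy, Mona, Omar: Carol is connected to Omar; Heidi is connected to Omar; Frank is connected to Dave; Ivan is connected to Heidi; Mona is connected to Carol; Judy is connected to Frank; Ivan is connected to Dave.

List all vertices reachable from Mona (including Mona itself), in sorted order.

Carol, Dave, Frank, Heidi, Ivan, Judy, Mona, Omar

Start at Mona.
Its neighbours: Carol.
Then their neighbours: Omar.
Then next layer: Heidi.
Then next layer: Ivan.
Then next layer: Dave.
Then next layer: Frank.
Then next layer: Judy.
Nothing further is reachable.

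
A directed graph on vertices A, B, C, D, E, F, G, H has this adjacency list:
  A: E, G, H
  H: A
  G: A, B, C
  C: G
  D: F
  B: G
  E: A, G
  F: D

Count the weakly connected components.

2

From A: component {A, B, C, E, G, H}.
From D: component {D, F}.
That's 2 components.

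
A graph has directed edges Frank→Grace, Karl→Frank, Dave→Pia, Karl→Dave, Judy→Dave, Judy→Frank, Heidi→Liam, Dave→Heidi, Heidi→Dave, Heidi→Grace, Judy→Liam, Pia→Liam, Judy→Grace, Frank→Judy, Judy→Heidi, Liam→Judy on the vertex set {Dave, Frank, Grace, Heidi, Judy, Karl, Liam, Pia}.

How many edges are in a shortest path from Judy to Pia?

2

Distance 0: Judy.
Distance 1: Dave, Frank, Grace, Heidi, Liam.
Distance 2: Pia — contains Pia.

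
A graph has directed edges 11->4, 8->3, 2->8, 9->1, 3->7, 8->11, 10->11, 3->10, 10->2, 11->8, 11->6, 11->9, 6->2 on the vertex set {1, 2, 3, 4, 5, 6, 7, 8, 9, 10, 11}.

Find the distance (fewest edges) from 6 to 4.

Distance 0: 6.
Distance 1: 2.
Distance 2: 8.
Distance 3: 3, 11.
Distance 4: 4, 7, 9, 10 — contains 4.

4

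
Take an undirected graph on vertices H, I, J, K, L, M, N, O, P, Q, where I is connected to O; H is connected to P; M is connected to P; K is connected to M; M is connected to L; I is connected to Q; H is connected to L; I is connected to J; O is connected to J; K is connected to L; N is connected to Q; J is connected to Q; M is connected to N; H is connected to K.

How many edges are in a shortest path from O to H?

Distance 0: O.
Distance 1: I, J.
Distance 2: Q.
Distance 3: N.
Distance 4: M.
Distance 5: K, L, P.
Distance 6: H — contains H.

6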